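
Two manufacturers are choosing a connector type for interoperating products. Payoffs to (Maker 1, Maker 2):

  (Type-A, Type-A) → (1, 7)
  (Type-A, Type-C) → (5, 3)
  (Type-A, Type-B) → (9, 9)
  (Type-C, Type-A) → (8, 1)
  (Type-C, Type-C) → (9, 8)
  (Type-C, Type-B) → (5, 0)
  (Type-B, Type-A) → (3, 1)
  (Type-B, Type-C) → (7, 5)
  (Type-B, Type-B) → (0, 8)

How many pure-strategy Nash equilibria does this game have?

2

(Type-A, Type-B): Maker 1 gets 9 (best alternative 5); Maker 2 gets 9 (best alternative 7). Neither deviates — NE.
Both Type-C: Maker 1 gets 9 (best alternative 7); Maker 2 gets 8 (best alternative 1). Neither deviates — NE.
Both Type-B is not a NE: Maker 1 would switch to Type-A (9 > 0).
No other cell survives both best-response checks, so there are 2 pure NE.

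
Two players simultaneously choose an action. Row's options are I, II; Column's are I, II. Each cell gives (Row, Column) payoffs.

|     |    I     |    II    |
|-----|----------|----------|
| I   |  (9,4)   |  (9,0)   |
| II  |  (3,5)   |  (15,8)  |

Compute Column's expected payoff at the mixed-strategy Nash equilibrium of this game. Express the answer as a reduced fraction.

Row mixes with probability p on I, chosen so Column is indifferent: 4p + 5(1−p) = 0p + 8(1−p) gives p = 3/7.
Column's expected payoff is 4·3/7 + 5·4/7 = 32/7.

32/7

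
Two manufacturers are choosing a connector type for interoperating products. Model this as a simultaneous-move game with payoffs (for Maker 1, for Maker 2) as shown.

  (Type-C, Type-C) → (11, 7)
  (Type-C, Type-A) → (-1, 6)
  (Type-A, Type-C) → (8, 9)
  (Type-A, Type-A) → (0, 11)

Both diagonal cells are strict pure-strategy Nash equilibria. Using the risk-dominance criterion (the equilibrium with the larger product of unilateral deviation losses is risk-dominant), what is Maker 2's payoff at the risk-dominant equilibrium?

7

At both Type-C: Maker 1 loses 11 − 8 = 3 by deviating; Maker 2 loses 7 − 6 = 1. Product = 3·1 = 3.
At both Type-A: Maker 1 loses 0 − (-1) = 1 by deviating; Maker 2 loses 11 − 9 = 2. Product = 1·2 = 2.
3 > 2, so both Type-C is risk-dominant. Maker 2's payoff there is 7.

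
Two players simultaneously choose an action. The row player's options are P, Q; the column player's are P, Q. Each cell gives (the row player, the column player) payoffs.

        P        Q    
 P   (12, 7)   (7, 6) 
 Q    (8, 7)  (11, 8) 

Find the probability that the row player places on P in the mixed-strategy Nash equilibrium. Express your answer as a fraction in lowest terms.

1/2

The row player's mix p on P must make the column player indifferent between P and Q.
The column player's payoff from P: 7p + 7(1−p). From Q: 6p + 8(1−p).
Set equal: 1p = 1(1−p) → p = 1/2.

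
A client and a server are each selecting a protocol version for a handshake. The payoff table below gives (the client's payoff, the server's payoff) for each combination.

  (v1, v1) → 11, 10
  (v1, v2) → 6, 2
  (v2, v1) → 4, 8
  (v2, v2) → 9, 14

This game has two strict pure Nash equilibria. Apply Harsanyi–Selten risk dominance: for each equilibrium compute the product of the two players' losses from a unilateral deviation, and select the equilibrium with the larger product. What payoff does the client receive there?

11

At both v1: the client loses 11 − 4 = 7 by deviating; the server loses 10 − 2 = 8. Product = 7·8 = 56.
At both v2: the client loses 9 − 6 = 3 by deviating; the server loses 14 − 8 = 6. Product = 3·6 = 18.
56 > 18, so both v1 is risk-dominant. The client's payoff there is 11.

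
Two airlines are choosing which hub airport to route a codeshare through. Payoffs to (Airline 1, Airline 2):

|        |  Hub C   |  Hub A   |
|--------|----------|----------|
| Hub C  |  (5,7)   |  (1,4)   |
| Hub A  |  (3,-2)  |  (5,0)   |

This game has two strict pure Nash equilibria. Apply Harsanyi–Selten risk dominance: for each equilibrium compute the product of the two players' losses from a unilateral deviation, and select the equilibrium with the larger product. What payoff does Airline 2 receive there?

0

At both Hub C: Airline 1 loses 5 − 3 = 2 by deviating; Airline 2 loses 7 − 4 = 3. Product = 2·3 = 6.
At both Hub A: Airline 1 loses 5 − 1 = 4 by deviating; Airline 2 loses 0 − (-2) = 2. Product = 4·2 = 8.
8 > 6, so both Hub A is risk-dominant. Airline 2's payoff there is 0.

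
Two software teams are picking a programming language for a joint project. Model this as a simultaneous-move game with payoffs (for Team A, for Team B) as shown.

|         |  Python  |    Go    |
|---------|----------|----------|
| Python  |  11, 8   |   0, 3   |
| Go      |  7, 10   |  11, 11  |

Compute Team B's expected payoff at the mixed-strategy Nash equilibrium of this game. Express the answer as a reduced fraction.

Team A mixes with probability p on Python, chosen so Team B is indifferent: 8p + 10(1−p) = 3p + 11(1−p) gives p = 1/6.
Team B's expected payoff is 8·1/6 + 10·5/6 = 29/3.

29/3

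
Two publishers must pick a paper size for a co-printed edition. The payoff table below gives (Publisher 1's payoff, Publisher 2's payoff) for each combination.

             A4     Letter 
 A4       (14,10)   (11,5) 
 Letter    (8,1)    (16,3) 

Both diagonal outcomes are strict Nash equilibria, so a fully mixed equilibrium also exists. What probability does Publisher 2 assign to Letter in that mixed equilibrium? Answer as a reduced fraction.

6/11

Publisher 2's mix q on A4 must make Publisher 1 indifferent between A4 and Letter.
Publisher 1's payoff from A4: 14q + 11(1−q). From Letter: 8q + 16(1−q).
Set equal: 6q = 5(1−q) → q = 5/11.
Probability on Letter is 1 − 5/11 = 6/11.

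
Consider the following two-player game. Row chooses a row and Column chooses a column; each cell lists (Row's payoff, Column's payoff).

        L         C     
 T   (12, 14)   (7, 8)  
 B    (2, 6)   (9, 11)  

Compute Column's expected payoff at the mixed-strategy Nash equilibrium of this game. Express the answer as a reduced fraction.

106/11

Row mixes with probability p on T, chosen so Column is indifferent: 14p + 6(1−p) = 8p + 11(1−p) gives p = 5/11.
Column's expected payoff is 14·5/11 + 6·6/11 = 106/11.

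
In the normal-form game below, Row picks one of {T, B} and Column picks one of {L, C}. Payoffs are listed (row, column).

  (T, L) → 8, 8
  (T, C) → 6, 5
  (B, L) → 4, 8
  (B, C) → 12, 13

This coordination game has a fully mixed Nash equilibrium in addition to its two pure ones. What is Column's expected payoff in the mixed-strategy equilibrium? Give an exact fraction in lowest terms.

8

Row mixes with probability p on T, chosen so Column is indifferent: 8p + 8(1−p) = 5p + 13(1−p) gives p = 5/8.
Column's expected payoff is 8·5/8 + 8·3/8 = 8.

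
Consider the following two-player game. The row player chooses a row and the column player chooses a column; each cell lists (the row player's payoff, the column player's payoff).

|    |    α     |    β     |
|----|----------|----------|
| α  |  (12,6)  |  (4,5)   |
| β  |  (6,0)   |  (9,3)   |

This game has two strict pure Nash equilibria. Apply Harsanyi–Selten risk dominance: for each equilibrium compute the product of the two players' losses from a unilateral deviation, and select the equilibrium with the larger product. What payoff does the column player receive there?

3

At both α: the row player loses 12 − 6 = 6 by deviating; the column player loses 6 − 5 = 1. Product = 6·1 = 6.
At both β: the row player loses 9 − 4 = 5 by deviating; the column player loses 3 − 0 = 3. Product = 5·3 = 15.
15 > 6, so both β is risk-dominant. The column player's payoff there is 3.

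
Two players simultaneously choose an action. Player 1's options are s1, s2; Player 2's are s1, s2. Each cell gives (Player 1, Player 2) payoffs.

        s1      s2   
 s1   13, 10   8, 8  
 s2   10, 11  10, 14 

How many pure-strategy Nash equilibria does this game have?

Both s1: Player 1 gets 13 (best alternative 10); Player 2 gets 10 (best alternative 8). Neither deviates — NE.
Both s2: Player 1 gets 10 (best alternative 8); Player 2 gets 14 (best alternative 11). Neither deviates — NE.
(s2, s1) is not a NE: Player 1 would switch to s1 (13 > 10).
No other cell survives both best-response checks, so there are 2 pure NE.

2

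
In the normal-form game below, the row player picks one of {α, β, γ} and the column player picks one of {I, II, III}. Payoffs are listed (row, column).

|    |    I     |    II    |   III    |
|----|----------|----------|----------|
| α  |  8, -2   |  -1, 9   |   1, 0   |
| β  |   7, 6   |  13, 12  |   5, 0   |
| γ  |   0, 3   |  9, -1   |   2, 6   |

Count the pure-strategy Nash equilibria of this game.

(β, II): the row player gets 13 (best alternative 9); the column player gets 12 (best alternative 6). Neither deviates — NE.
(γ, III) is not a NE: the row player would switch to β (5 > 2).
No other cell survives both best-response checks, so there is 1 pure NE.

1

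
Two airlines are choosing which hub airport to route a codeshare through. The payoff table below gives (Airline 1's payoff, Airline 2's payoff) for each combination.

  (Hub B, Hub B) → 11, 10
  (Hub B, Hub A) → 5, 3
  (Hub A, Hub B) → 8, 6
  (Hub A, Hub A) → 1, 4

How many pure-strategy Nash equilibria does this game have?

Both Hub B: Airline 1 gets 11 (best alternative 8); Airline 2 gets 10 (best alternative 3). Neither deviates — NE.
Both Hub A is not a NE: Airline 1 would switch to Hub B (5 > 1).
No other cell survives both best-response checks, so there is 1 pure NE.

1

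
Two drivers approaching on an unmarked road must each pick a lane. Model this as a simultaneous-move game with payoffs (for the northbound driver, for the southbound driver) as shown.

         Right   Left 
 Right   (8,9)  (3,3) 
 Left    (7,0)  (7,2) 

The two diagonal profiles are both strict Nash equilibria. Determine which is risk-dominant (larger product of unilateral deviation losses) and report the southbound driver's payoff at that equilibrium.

At both Right: the northbound driver loses 8 − 7 = 1 by deviating; the southbound driver loses 9 − 3 = 6. Product = 1·6 = 6.
At both Left: the northbound driver loses 7 − 3 = 4 by deviating; the southbound driver loses 2 − 0 = 2. Product = 4·2 = 8.
8 > 6, so both Left is risk-dominant. The southbound driver's payoff there is 2.

2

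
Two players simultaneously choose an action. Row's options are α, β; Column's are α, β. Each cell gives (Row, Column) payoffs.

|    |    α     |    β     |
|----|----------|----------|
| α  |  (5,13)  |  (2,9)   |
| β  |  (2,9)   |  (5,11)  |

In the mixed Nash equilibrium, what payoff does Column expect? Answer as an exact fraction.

31/3

Row mixes with probability p on α, chosen so Column is indifferent: 13p + 9(1−p) = 9p + 11(1−p) gives p = 1/3.
Column's expected payoff is 13·1/3 + 9·2/3 = 31/3.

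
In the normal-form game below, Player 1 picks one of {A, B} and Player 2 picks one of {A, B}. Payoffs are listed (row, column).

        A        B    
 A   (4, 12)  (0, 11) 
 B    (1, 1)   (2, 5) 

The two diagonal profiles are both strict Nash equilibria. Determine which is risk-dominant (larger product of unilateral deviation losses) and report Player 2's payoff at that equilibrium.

5

At both A: Player 1 loses 4 − 1 = 3 by deviating; Player 2 loses 12 − 11 = 1. Product = 3·1 = 3.
At both B: Player 1 loses 2 − 0 = 2 by deviating; Player 2 loses 5 − 1 = 4. Product = 2·4 = 8.
8 > 3, so both B is risk-dominant. Player 2's payoff there is 5.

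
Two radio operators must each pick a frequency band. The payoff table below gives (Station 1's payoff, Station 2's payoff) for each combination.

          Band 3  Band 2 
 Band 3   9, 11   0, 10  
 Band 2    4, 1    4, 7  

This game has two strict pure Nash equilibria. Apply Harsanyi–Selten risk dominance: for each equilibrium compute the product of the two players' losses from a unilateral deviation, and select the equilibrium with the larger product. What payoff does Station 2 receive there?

7

At both Band 3: Station 1 loses 9 − 4 = 5 by deviating; Station 2 loses 11 − 10 = 1. Product = 5·1 = 5.
At both Band 2: Station 1 loses 4 − 0 = 4 by deviating; Station 2 loses 7 − 1 = 6. Product = 4·6 = 24.
24 > 5, so both Band 2 is risk-dominant. Station 2's payoff there is 7.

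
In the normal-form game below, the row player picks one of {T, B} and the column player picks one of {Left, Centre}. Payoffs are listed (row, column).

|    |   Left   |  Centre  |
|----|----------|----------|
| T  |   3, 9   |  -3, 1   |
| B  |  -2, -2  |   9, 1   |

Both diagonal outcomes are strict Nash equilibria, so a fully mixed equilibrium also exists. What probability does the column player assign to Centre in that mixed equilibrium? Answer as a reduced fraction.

The column player's mix q on Left must make the row player indifferent between T and B.
The row player's payoff from T: 3q + (-3)(1−q). From B: (-2)q + 9(1−q).
Set equal: 5q = 12(1−q) → q = 12/17.
Probability on Centre is 1 − 12/17 = 5/17.

5/17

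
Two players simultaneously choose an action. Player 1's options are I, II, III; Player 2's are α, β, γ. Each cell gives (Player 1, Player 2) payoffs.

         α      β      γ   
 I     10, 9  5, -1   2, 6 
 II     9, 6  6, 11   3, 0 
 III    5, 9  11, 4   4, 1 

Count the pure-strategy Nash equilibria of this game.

(I, α): Player 1 gets 10 (best alternative 9); Player 2 gets 9 (best alternative 6). Neither deviates — NE.
(II, β) is not a NE: Player 1 would switch to III (11 > 6).
No other cell survives both best-response checks, so there is 1 pure NE.

1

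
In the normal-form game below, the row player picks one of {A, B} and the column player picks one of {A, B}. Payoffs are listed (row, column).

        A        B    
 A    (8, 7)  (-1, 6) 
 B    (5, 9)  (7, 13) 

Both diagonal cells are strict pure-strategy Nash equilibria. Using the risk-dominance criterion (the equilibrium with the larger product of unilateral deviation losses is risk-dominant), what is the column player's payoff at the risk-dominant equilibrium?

At both A: the row player loses 8 − 5 = 3 by deviating; the column player loses 7 − 6 = 1. Product = 3·1 = 3.
At both B: the row player loses 7 − (-1) = 8 by deviating; the column player loses 13 − 9 = 4. Product = 8·4 = 32.
32 > 3, so both B is risk-dominant. The column player's payoff there is 13.

13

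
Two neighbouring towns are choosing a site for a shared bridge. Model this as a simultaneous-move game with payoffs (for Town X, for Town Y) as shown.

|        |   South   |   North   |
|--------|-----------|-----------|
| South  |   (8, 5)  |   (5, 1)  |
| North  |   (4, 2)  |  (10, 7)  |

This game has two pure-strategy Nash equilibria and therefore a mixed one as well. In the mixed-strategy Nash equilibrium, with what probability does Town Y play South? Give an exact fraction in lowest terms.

5/9

Town Y's mix q on South must make Town X indifferent between South and North.
Town X's payoff from South: 8q + 5(1−q). From North: 4q + 10(1−q).
Set equal: 4q = 5(1−q) → q = 5/9.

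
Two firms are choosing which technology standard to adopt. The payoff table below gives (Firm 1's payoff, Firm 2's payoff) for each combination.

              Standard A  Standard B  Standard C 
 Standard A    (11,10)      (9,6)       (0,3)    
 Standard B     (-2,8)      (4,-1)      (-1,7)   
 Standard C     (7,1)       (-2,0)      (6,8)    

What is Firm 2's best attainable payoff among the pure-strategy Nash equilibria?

10

Both Standard A is a pure NE (Firm 1: 11 ≥ 7; Firm 2: 10 ≥ 6). Firm 2 gets 10.
Both Standard C is a pure NE (Firm 1: 6 ≥ 0; Firm 2: 8 ≥ 1). Firm 2 gets 8.
Every other cell has a profitable deviation for at least one player. Highest of {10, 8} is 10.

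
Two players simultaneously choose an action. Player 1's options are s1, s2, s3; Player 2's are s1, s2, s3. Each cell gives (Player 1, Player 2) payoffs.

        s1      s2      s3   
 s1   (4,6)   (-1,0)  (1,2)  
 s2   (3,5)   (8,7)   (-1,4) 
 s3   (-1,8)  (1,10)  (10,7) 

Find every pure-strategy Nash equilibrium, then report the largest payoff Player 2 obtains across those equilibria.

Both s1 is a pure NE (Player 1: 4 ≥ 3; Player 2: 6 ≥ 2). Player 2 gets 6.
Both s2 is a pure NE (Player 1: 8 ≥ 1; Player 2: 7 ≥ 5). Player 2 gets 7.
Every other cell has a profitable deviation for at least one player. Highest of {6, 7} is 7.

7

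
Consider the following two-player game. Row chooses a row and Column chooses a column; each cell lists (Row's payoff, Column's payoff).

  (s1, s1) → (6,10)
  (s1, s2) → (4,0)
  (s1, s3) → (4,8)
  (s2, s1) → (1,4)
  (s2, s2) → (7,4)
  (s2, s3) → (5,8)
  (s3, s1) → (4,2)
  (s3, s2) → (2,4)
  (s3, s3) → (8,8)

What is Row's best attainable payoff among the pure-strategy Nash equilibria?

Both s1 is a pure NE (Row: 6 ≥ 4; Column: 10 ≥ 8). Row gets 6.
Both s3 is a pure NE (Row: 8 ≥ 5; Column: 8 ≥ 4). Row gets 8.
Every other cell has a profitable deviation for at least one player. Highest of {6, 8} is 8.

8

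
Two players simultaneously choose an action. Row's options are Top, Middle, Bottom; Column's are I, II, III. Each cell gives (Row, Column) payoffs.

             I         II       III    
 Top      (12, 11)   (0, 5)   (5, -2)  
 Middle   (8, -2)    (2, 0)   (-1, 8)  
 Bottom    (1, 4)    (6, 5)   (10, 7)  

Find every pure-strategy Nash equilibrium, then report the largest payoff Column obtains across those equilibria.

(Top, I) is a pure NE (Row: 12 ≥ 8; Column: 11 ≥ 5). Column gets 11.
(Bottom, III) is a pure NE (Row: 10 ≥ 5; Column: 7 ≥ 5). Column gets 7.
Every other cell has a profitable deviation for at least one player. Highest of {11, 7} is 11.

11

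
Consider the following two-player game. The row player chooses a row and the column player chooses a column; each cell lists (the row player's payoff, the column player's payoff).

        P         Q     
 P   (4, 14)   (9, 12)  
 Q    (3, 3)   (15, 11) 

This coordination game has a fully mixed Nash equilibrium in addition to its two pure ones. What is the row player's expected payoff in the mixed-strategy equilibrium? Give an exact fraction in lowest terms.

The column player mixes with probability q on P, chosen so the row player is indifferent: 4q + 9(1−q) = 3q + 15(1−q) gives q = 6/7.
The row player's expected payoff (from either row, since indifferent) is 4·6/7 + 9·1/7 = 33/7.

33/7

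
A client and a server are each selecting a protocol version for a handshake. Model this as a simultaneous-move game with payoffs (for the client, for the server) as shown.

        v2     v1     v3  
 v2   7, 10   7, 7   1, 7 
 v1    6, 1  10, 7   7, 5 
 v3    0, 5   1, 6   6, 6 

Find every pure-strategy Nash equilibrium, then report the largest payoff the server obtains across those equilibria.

10

Both v2 is a pure NE (the client: 7 ≥ 6; the server: 10 ≥ 7). The server gets 10.
Both v1 is a pure NE (the client: 10 ≥ 7; the server: 7 ≥ 5). The server gets 7.
Every other cell has a profitable deviation for at least one player. Highest of {10, 7} is 10.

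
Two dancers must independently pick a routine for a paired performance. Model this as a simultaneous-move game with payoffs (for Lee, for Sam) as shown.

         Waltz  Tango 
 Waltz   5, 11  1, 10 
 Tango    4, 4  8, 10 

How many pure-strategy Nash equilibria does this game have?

2

Both Waltz: Lee gets 5 (best alternative 4); Sam gets 11 (best alternative 10). Neither deviates — NE.
Both Tango: Lee gets 8 (best alternative 1); Sam gets 10 (best alternative 4). Neither deviates — NE.
(Waltz, Tango) is not a NE: Lee would switch to Tango (8 > 1).
No other cell survives both best-response checks, so there are 2 pure NE.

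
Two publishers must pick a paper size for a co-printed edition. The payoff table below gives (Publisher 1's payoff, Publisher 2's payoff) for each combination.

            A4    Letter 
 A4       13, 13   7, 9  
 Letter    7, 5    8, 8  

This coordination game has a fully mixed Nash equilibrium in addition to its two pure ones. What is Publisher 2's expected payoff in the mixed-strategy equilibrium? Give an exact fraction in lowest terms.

59/7

Publisher 1 mixes with probability p on A4, chosen so Publisher 2 is indifferent: 13p + 5(1−p) = 9p + 8(1−p) gives p = 3/7.
Publisher 2's expected payoff is 13·3/7 + 5·4/7 = 59/7.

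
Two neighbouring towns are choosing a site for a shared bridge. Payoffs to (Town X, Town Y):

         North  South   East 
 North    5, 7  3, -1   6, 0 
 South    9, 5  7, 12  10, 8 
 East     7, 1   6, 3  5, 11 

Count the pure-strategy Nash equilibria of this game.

1

Both South: Town X gets 7 (best alternative 6); Town Y gets 12 (best alternative 8). Neither deviates — NE.
Both East is not a NE: Town X would switch to South (10 > 5).
No other cell survives both best-response checks, so there is 1 pure NE.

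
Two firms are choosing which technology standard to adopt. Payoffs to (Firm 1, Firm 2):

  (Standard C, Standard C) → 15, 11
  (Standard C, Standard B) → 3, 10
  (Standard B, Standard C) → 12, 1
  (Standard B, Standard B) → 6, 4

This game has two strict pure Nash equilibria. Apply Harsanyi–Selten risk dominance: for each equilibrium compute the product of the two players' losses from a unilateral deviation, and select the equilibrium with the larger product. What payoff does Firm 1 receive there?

At both Standard C: Firm 1 loses 15 − 12 = 3 by deviating; Firm 2 loses 11 − 10 = 1. Product = 3·1 = 3.
At both Standard B: Firm 1 loses 6 − 3 = 3 by deviating; Firm 2 loses 4 − 1 = 3. Product = 3·3 = 9.
9 > 3, so both Standard B is risk-dominant. Firm 1's payoff there is 6.

6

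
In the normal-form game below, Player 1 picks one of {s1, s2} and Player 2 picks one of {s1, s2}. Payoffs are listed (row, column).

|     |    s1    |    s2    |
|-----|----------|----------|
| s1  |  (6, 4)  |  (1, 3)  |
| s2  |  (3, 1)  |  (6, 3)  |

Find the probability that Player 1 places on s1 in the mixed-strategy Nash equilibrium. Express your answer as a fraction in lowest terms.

2/3

Player 1's mix p on s1 must make Player 2 indifferent between s1 and s2.
Player 2's payoff from s1: 4p + 1(1−p). From s2: 3p + 3(1−p).
Set equal: 1p = 2(1−p) → p = 2/3.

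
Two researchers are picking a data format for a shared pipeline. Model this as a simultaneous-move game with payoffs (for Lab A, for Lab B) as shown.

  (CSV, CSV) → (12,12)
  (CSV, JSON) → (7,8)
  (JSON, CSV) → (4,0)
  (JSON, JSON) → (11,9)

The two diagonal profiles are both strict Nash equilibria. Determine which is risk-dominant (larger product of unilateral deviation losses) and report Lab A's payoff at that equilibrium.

11

At both CSV: Lab A loses 12 − 4 = 8 by deviating; Lab B loses 12 − 8 = 4. Product = 8·4 = 32.
At both JSON: Lab A loses 11 − 7 = 4 by deviating; Lab B loses 9 − 0 = 9. Product = 4·9 = 36.
36 > 32, so both JSON is risk-dominant. Lab A's payoff there is 11.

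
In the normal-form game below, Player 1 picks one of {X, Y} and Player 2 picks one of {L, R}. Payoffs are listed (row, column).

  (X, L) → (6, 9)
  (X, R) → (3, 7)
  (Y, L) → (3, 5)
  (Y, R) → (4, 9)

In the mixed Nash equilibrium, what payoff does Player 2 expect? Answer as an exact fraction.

Player 1 mixes with probability p on X, chosen so Player 2 is indifferent: 9p + 5(1−p) = 7p + 9(1−p) gives p = 2/3.
Player 2's expected payoff is 9·2/3 + 5·1/3 = 23/3.

23/3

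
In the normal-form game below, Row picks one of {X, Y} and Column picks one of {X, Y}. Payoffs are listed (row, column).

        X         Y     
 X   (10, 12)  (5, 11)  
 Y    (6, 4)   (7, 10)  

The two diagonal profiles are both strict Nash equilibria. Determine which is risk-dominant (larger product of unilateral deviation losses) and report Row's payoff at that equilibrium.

At both X: Row loses 10 − 6 = 4 by deviating; Column loses 12 − 11 = 1. Product = 4·1 = 4.
At both Y: Row loses 7 − 5 = 2 by deviating; Column loses 10 − 4 = 6. Product = 2·6 = 12.
12 > 4, so both Y is risk-dominant. Row's payoff there is 7.

7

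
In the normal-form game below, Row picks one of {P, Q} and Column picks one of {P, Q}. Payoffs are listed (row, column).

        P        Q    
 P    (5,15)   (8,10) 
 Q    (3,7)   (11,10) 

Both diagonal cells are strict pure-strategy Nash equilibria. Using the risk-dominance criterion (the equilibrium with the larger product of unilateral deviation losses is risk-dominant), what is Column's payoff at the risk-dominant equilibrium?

15

At both P: Row loses 5 − 3 = 2 by deviating; Column loses 15 − 10 = 5. Product = 2·5 = 10.
At both Q: Row loses 11 − 8 = 3 by deviating; Column loses 10 − 7 = 3. Product = 3·3 = 9.
10 > 9, so both P is risk-dominant. Column's payoff there is 15.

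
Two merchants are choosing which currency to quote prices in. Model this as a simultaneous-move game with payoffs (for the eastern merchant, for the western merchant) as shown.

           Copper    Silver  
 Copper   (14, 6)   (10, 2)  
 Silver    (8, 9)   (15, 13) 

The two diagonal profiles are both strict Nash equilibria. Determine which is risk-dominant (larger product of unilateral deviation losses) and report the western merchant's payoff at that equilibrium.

At both Copper: the eastern merchant loses 14 − 8 = 6 by deviating; the western merchant loses 6 − 2 = 4. Product = 6·4 = 24.
At both Silver: the eastern merchant loses 15 − 10 = 5 by deviating; the western merchant loses 13 − 9 = 4. Product = 5·4 = 20.
24 > 20, so both Copper is risk-dominant. The western merchant's payoff there is 6.

6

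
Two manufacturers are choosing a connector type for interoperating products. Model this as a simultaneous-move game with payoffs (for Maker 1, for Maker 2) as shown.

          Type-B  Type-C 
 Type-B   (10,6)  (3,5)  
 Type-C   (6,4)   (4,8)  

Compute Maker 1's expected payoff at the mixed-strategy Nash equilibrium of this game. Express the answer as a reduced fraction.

Maker 2 mixes with probability q on Type-B, chosen so Maker 1 is indifferent: 10q + 3(1−q) = 6q + 4(1−q) gives q = 1/5.
Maker 1's expected payoff (from either row, since indifferent) is 10·1/5 + 3·4/5 = 22/5.

22/5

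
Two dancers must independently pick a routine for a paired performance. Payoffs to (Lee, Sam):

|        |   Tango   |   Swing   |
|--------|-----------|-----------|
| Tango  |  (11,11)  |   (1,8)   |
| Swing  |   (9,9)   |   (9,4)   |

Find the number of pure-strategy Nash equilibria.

1

Both Tango: Lee gets 11 (best alternative 9); Sam gets 11 (best alternative 8). Neither deviates — NE.
Both Swing is not a NE: Sam would switch to Tango (9 > 4).
No other cell survives both best-response checks, so there is 1 pure NE.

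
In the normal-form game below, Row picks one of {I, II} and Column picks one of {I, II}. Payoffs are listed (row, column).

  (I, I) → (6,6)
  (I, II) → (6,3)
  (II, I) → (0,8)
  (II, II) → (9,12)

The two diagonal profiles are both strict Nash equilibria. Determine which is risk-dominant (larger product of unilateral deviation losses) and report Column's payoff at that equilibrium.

At both I: Row loses 6 − 0 = 6 by deviating; Column loses 6 − 3 = 3. Product = 6·3 = 18.
At both II: Row loses 9 − 6 = 3 by deviating; Column loses 12 − 8 = 4. Product = 3·4 = 12.
18 > 12, so both I is risk-dominant. Column's payoff there is 6.

6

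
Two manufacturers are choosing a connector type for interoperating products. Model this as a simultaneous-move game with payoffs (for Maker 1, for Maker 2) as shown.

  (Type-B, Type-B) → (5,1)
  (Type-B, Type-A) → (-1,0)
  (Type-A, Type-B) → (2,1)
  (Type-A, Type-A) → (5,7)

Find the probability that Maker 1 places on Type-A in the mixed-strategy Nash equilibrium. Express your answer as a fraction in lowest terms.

Maker 1's mix p on Type-B must make Maker 2 indifferent between Type-B and Type-A.
Maker 2's payoff from Type-B: 1p + 1(1−p). From Type-A: 0p + 7(1−p).
Set equal: 1p = 6(1−p) → p = 6/7.
Probability on Type-A is 1 − 6/7 = 1/7.

1/7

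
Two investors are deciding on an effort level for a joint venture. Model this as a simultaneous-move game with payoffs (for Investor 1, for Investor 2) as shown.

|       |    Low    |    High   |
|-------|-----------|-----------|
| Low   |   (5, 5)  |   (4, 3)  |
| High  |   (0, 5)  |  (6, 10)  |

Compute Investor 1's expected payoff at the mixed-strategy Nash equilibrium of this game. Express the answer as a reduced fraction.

Investor 2 mixes with probability q on Low, chosen so Investor 1 is indifferent: 5q + 4(1−q) = 0q + 6(1−q) gives q = 2/7.
Investor 1's expected payoff (from either row, since indifferent) is 5·2/7 + 4·5/7 = 30/7.

30/7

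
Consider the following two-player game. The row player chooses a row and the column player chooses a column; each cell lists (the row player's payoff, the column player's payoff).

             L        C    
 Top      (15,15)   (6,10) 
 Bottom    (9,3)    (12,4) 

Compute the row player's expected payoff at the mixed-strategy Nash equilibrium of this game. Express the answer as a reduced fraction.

The column player mixes with probability q on L, chosen so the row player is indifferent: 15q + 6(1−q) = 9q + 12(1−q) gives q = 1/2.
The row player's expected payoff (from either row, since indifferent) is 15·1/2 + 6·1/2 = 21/2.

21/2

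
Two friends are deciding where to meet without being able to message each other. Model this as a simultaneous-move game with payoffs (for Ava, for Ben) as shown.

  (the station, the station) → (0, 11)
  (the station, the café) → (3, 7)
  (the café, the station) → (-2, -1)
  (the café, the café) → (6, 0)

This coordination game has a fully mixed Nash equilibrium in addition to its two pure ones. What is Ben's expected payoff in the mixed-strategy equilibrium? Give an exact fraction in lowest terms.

Ava mixes with probability p on the station, chosen so Ben is indifferent: 11p + (-1)(1−p) = 7p + 0(1−p) gives p = 1/5.
Ben's expected payoff is 11·1/5 + (-1)·4/5 = 7/5.

7/5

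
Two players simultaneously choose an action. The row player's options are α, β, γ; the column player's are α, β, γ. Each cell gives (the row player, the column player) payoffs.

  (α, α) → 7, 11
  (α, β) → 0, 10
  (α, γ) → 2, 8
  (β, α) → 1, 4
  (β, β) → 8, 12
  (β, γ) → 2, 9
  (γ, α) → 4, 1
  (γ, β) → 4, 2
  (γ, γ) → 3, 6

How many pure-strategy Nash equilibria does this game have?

3

Both α: the row player gets 7 (best alternative 4); the column player gets 11 (best alternative 10). Neither deviates — NE.
Both β: the row player gets 8 (best alternative 4); the column player gets 12 (best alternative 9). Neither deviates — NE.
Both γ: the row player gets 3 (best alternative 2); the column player gets 6 (best alternative 2). Neither deviates — NE.
(β, α) is not a NE: the row player would switch to α (7 > 1).
No other cell survives both best-response checks, so there are 3 pure NE.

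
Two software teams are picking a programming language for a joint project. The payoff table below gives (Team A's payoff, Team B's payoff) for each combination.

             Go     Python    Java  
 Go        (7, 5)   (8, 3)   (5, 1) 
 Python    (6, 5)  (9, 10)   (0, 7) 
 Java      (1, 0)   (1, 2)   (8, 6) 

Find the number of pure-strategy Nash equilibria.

3

Both Go: Team A gets 7 (best alternative 6); Team B gets 5 (best alternative 3). Neither deviates — NE.
Both Python: Team A gets 9 (best alternative 8); Team B gets 10 (best alternative 7). Neither deviates — NE.
Both Java: Team A gets 8 (best alternative 5); Team B gets 6 (best alternative 2). Neither deviates — NE.
(Go, Java) is not a NE: Team A would switch to Java (8 > 5).
No other cell survives both best-response checks, so there are 3 pure NE.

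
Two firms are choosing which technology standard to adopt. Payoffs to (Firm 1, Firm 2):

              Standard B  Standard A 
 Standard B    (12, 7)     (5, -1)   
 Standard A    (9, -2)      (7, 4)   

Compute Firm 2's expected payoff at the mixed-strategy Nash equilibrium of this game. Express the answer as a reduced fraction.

13/7

Firm 1 mixes with probability p on Standard B, chosen so Firm 2 is indifferent: 7p + (-2)(1−p) = (-1)p + 4(1−p) gives p = 3/7.
Firm 2's expected payoff is 7·3/7 + (-2)·4/7 = 13/7.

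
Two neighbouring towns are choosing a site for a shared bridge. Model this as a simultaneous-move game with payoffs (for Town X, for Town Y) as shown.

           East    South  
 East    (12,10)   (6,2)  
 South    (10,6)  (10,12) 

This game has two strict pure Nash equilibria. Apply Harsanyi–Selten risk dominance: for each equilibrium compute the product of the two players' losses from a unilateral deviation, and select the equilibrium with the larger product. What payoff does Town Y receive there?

At both East: Town X loses 12 − 10 = 2 by deviating; Town Y loses 10 − 2 = 8. Product = 2·8 = 16.
At both South: Town X loses 10 − 6 = 4 by deviating; Town Y loses 12 − 6 = 6. Product = 4·6 = 24.
24 > 16, so both South is risk-dominant. Town Y's payoff there is 12.

12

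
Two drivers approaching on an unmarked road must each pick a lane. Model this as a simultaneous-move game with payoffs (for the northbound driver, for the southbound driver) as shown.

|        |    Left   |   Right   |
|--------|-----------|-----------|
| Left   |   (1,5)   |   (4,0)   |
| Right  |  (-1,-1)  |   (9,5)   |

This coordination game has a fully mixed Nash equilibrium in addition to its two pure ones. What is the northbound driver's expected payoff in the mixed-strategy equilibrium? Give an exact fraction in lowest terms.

13/7

The southbound driver mixes with probability q on Left, chosen so the northbound driver is indifferent: 1q + 4(1−q) = (-1)q + 9(1−q) gives q = 5/7.
The northbound driver's expected payoff (from either row, since indifferent) is 1·5/7 + 4·2/7 = 13/7.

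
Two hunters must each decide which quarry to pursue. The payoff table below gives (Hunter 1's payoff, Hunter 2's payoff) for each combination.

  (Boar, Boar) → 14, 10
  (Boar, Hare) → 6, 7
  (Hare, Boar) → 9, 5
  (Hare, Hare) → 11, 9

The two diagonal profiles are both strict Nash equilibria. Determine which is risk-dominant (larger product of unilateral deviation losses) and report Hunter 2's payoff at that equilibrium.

9

At both Boar: Hunter 1 loses 14 − 9 = 5 by deviating; Hunter 2 loses 10 − 7 = 3. Product = 5·3 = 15.
At both Hare: Hunter 1 loses 11 − 6 = 5 by deviating; Hunter 2 loses 9 − 5 = 4. Product = 5·4 = 20.
20 > 15, so both Hare is risk-dominant. Hunter 2's payoff there is 9.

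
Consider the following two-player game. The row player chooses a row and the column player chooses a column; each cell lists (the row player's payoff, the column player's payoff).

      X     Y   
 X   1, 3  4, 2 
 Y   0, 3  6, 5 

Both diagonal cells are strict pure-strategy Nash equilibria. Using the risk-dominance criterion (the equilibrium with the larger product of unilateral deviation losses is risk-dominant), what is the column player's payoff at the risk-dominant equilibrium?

5

At both X: the row player loses 1 − 0 = 1 by deviating; the column player loses 3 − 2 = 1. Product = 1·1 = 1.
At both Y: the row player loses 6 − 4 = 2 by deviating; the column player loses 5 − 3 = 2. Product = 2·2 = 4.
4 > 1, so both Y is risk-dominant. The column player's payoff there is 5.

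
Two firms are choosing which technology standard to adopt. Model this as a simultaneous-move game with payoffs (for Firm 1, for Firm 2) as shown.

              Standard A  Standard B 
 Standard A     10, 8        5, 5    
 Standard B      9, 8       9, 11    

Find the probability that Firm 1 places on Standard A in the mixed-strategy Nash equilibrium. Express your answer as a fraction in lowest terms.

1/2

Firm 1's mix p on Standard A must make Firm 2 indifferent between Standard A and Standard B.
Firm 2's payoff from Standard A: 8p + 8(1−p). From Standard B: 5p + 11(1−p).
Set equal: 3p = 3(1−p) → p = 3/6 = 1/2.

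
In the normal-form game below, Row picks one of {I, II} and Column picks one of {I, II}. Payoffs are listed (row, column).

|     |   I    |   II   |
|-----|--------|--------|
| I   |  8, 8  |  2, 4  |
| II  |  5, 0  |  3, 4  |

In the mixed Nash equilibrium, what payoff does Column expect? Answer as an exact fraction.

4

Row mixes with probability p on I, chosen so Column is indifferent: 8p + 0(1−p) = 4p + 4(1−p) gives p = 1/2.
Column's expected payoff is 8·1/2 + 0·1/2 = 4.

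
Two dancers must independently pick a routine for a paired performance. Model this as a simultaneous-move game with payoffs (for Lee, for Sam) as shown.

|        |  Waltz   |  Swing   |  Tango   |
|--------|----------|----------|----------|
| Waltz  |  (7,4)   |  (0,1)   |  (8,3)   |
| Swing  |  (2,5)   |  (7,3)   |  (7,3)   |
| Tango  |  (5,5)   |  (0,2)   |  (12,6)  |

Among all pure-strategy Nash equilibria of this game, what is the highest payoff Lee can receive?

Both Waltz is a pure NE (Lee: 7 ≥ 5; Sam: 4 ≥ 3). Lee gets 7.
Both Tango is a pure NE (Lee: 12 ≥ 8; Sam: 6 ≥ 5). Lee gets 12.
Every other cell has a profitable deviation for at least one player. Highest of {7, 12} is 12.

12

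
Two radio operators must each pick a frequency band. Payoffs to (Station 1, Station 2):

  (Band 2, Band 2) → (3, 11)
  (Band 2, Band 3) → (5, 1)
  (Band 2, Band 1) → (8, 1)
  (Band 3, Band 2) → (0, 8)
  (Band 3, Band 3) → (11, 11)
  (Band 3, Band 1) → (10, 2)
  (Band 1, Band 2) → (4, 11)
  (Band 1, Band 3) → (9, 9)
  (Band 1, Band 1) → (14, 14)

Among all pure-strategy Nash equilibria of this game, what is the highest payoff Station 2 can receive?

Both Band 3 is a pure NE (Station 1: 11 ≥ 9; Station 2: 11 ≥ 8). Station 2 gets 11.
Both Band 1 is a pure NE (Station 1: 14 ≥ 10; Station 2: 14 ≥ 11). Station 2 gets 14.
Every other cell has a profitable deviation for at least one player. Highest of {11, 14} is 14.

14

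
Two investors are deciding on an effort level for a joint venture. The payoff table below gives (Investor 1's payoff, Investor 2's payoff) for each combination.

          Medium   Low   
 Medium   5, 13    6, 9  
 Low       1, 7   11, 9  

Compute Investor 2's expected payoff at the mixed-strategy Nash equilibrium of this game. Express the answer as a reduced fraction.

9

Investor 1 mixes with probability p on Medium, chosen so Investor 2 is indifferent: 13p + 7(1−p) = 9p + 9(1−p) gives p = 1/3.
Investor 2's expected payoff is 13·1/3 + 7·2/3 = 9.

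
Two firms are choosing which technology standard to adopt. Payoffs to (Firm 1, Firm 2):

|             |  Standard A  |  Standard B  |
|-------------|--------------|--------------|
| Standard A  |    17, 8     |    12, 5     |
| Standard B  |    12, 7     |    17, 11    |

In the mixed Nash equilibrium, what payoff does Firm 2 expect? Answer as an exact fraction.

53/7

Firm 1 mixes with probability p on Standard A, chosen so Firm 2 is indifferent: 8p + 7(1−p) = 5p + 11(1−p) gives p = 4/7.
Firm 2's expected payoff is 8·4/7 + 7·3/7 = 53/7.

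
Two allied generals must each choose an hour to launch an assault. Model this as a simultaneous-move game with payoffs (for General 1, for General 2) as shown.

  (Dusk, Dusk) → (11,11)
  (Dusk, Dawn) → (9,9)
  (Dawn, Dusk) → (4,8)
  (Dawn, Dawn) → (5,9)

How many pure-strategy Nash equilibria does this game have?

1

Both Dusk: General 1 gets 11 (best alternative 4); General 2 gets 11 (best alternative 9). Neither deviates — NE.
Both Dawn is not a NE: General 1 would switch to Dusk (9 > 5).
No other cell survives both best-response checks, so there is 1 pure NE.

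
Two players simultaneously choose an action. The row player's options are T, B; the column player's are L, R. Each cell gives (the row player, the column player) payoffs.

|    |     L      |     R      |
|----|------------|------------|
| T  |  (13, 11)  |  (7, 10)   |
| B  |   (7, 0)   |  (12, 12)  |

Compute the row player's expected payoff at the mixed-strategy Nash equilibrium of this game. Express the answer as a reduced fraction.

The column player mixes with probability q on L, chosen so the row player is indifferent: 13q + 7(1−q) = 7q + 12(1−q) gives q = 5/11.
The row player's expected payoff (from either row, since indifferent) is 13·5/11 + 7·6/11 = 107/11.

107/11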